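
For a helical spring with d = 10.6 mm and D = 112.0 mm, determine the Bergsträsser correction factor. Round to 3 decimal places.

C = D/d = 112.0/10.6 = 10.5660
K_B = (4C+2)/(4C−3) = 44.264/39.264 = 1.1273

1.127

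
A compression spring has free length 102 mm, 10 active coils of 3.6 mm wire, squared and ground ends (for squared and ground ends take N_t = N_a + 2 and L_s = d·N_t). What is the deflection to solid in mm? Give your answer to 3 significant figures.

58.8 mm

N_t = 12; L_s = 3.6·12 = 43.2 mm
δ_solid = L₀ − L_s = 102 − 43.2 = 58.8 mm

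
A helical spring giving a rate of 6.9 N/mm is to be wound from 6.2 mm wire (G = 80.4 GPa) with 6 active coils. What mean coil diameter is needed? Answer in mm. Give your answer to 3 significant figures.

71.1 mm

D = (Gd⁴/(8N_a·k))^(1/3) = (80.4×10³·6.2⁴/(8·6·6.9))^(1/3)
  = (358701)^(1/3) = 71.0522 mm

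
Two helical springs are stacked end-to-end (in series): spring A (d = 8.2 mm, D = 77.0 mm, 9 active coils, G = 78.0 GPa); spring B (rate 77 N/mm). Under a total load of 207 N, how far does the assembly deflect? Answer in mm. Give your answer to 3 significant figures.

k_A = Gd⁴/(8D³N_a) = (78.0×10³)(8.2⁴)/(8·77.0³·9) = 10.729 N/mm
Series: 1/k_eq = 1/10.729 + 1/77 = 0.1062; k_eq = 9.4166 N/mm
δ = F/k_eq = 207/9.4166 = 21.982 mm

22.0 mm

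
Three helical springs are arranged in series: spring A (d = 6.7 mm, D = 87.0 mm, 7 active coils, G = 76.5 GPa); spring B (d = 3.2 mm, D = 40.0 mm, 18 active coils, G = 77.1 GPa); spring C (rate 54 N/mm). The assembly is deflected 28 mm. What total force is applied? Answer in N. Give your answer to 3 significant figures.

20.0 N

k_A = Gd⁴/(8D³N_a) = (76.5×10³)(6.7⁴)/(8·87.0³·7) = 4.1804 N/mm
k_B = Gd⁴/(8D³N_a) = (77.1×10³)(3.2⁴)/(8·40.0³·18) = 0.87723 N/mm
Series: 1/k_eq = 1/4.1804 + 1/0.87723 + 1/54 = 1.3977; k_eq = 0.71547 N/mm
F = k_eq·δ = 0.71547·28 = 20.033 N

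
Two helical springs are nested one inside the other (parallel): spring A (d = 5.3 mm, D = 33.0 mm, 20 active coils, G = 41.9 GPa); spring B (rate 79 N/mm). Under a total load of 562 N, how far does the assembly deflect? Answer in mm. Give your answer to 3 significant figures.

6.63 mm

k_A = Gd⁴/(8D³N_a) = (41.9×10³)(5.3⁴)/(8·33.0³·20) = 5.7498 N/mm
Parallel: k_eq = 5.7498 + 79 = 84.75 N/mm
δ = F/k_eq = 562/84.75 = 6.6313 mm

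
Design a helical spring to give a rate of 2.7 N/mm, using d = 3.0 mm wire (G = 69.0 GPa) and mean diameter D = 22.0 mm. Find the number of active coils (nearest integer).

N_a = Gd⁴/(8D³k) = (69.0×10³ × 3.0⁴)/(8 × 22.0³ × 2.7)
    = 5.589e+06 / 229997 = 24.3 → 24 coils

24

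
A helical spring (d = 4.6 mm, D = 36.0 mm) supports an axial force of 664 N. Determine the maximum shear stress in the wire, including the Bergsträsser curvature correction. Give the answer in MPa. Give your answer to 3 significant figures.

Spring index C = D/d = 36.0/4.6 = 7.8261
K_B = (4C+2)/(4C−3) = 33.304/28.304 = 1.1767
τ₀ = 8FD/(πd³) = 8·664·36.0/(π·4.6³) = 191232/305.79 = 625.37 MPa
τ_max = K·τ₀ = 1.1767 × 625.37 = 735.84 MPa

736 MPa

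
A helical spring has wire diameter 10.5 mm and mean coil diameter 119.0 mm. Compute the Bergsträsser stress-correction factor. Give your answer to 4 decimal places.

C = D/d = 119.0/10.5 = 11.3333
K_B = (4C+2)/(4C−3) = 47.333/42.333 = 1.1181

1.1181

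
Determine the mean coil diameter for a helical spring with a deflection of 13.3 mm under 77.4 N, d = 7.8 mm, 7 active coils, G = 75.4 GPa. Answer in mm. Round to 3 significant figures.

Required rate k = F/δ = 77.4/13.3 = 5.8195 N/mm
D = (Gd⁴/(8N_a·k))^(1/3) = (75.4×10³·7.8⁴/(8·7·5.8195))^(1/3)
  = (856392)^(1/3) = 94.9637 mm

95.0 mm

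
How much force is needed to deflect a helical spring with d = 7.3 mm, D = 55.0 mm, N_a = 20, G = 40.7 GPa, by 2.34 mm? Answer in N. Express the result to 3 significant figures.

k = Gd⁴/(8D³N_a) = (40.7×10³)(7.3⁴)/(8·55.0³·20) = 4.3419 N/mm
F = k·δ = 4.3419 × 2.34 = 10.16 N

10.2 N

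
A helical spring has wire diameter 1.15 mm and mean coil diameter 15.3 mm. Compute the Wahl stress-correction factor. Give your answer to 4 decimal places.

1.1072

C = D/d = 15.3/1.15 = 13.3043
K_W = (4C−1)/(4C−4) + 0.615/C = 52.217/49.217 + 0.0462 = 1.1072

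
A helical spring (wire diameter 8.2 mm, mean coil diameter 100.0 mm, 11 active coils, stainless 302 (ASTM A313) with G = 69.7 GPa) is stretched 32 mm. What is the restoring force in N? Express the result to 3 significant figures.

115 N

k = Gd⁴/(8D³N_a) = (69.7×10³)(8.2⁴)/(8·100.0³·11) = 3.581 N/mm
F = k·δ = 3.581 × 32 = 114.59 N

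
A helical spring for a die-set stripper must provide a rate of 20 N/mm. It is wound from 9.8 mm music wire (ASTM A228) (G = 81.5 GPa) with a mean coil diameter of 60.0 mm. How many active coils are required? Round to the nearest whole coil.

22

N_a = Gd⁴/(8D³k) = (81.5×10³ × 9.8⁴)/(8 × 60.0³ × 20)
    = 7.5173e+08 / 3.456e+07 = 21.75 → 22 coils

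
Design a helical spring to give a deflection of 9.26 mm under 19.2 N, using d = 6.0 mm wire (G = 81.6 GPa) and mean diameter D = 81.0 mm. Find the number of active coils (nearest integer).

12

Required rate k = F/δ = 19.2/9.26 = 2.0734 N/mm
N_a = Gd⁴/(8D³k) = (81.6×10³ × 6.0⁴)/(8 × 81.0³ × 2.0734)
    = 1.05754e+08 / 8.81526e+06 = 12 → 12 coils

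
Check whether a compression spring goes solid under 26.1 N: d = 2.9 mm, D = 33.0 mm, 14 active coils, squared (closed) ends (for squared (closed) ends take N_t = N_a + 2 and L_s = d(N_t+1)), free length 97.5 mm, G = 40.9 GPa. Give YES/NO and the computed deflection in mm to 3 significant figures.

k = Gd⁴/(8D³N_a) = (40.9×10³)(2.9⁴)/(8·33.0³·14) = 0.71871 N/mm
N_t = 16; L_s = 2.9·17 = 49.3 mm; δ_solid = L₀ − L_s = 97.5 − 49.3 = 48.2 mm
δ = F/k = 26.1/0.71871 = 36.315 mm
δ < δ_solid → spring does not go solid

NO, δ = 36.3 mm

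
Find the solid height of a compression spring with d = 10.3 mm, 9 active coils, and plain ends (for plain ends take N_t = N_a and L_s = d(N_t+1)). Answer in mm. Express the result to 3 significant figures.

103 mm

plain ends: N_t = N_a = 9
L_s = d·(N_t+1) = 10.3 × 10 = 103 mm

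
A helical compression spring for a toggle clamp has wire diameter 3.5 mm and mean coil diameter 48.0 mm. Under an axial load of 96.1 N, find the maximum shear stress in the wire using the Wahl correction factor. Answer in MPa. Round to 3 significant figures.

302 MPa

Spring index C = D/d = 48.0/3.5 = 13.7143
K_W = (4C−1)/(4C−4) + 0.615/C = 53.857/50.857 + 0.0448 = 1.1038
τ₀ = 8FD/(πd³) = 8·96.1·48.0/(π·3.5³) = 36902.4/134.7 = 273.97 MPa
τ_max = K·τ₀ = 1.1038 × 273.97 = 302.42 MPa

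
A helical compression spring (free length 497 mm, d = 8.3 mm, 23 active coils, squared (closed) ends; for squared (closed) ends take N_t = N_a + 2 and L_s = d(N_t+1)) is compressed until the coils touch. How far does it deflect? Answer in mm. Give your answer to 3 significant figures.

N_t = 25; L_s = 8.3·26 = 215.8 mm
δ_solid = L₀ − L_s = 497 − 215.8 = 281.2 mm

281 mm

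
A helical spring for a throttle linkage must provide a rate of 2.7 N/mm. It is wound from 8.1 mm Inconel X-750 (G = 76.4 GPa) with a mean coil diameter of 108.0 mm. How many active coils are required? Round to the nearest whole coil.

12

N_a = Gd⁴/(8D³k) = (76.4×10³ × 8.1⁴)/(8 × 108.0³ × 2.7)
    = 3.28877e+08 / 2.72098e+07 = 12.09 → 12 coils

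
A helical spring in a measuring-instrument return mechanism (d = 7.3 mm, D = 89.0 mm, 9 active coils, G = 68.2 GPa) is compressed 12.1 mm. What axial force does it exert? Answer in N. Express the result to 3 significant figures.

k = Gd⁴/(8D³N_a) = (68.2×10³)(7.3⁴)/(8·89.0³·9) = 3.8157 N/mm
F = k·δ = 3.8157 × 12.1 = 46.17 N

46.2 N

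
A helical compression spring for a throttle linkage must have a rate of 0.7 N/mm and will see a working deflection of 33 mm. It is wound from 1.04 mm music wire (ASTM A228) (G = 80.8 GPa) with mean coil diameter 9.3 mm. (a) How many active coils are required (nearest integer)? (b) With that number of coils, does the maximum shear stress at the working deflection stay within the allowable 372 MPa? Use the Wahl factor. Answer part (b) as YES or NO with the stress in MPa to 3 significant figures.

(a) 21 coils; (b) NO, τ_max = 565 MPa

N_a = Gd⁴/(8D³k) = (80.8×10³)(1.04⁴)/(8·9.3³·0.7) = 20.98 → N_a = 21
Actual rate k = Gd⁴/(8D³·21) = 0.6995 N/mm
Working load F = kδ = 0.6995·33 = 23.083 N
C = 9.3/1.04 = 8.9423; K_W = (4C−1)/(4C−4)+0.615/C = 1.1632
τ_max = K_W·8FD/(πd³) = 1.1632·485.99 = 565.3 MPa
τ_max > 372 MPa → exceeds allowable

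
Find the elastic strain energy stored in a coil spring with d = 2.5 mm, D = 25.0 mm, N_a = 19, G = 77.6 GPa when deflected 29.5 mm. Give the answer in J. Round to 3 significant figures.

k = Gd⁴/(8D³N_a) = (77.6×10³)(2.5⁴)/(8·25.0³·19) = 1.2763 N/mm
U = ½kδ² = 0.5 × 1.2763 × 29.5² = 555.36 N·mm = 0.55536 J

0.555 J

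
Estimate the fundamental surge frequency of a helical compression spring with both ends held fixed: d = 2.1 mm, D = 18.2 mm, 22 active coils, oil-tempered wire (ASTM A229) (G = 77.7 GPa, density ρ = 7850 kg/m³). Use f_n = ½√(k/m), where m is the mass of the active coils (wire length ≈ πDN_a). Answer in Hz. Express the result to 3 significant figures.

102 Hz

k = Gd⁴/(8D³N_a) = (77.7×10³)(2.1⁴)/(8·18.2³·22) = 1.4242 N/mm = 1424.2 N/m
Wire length L = πDN_a = π·18.2·22 = 1257.9 mm
m = ρ·(πd²/4)·L = 7850 × 3.4636×10⁻⁶ m² × 1.2579 m = 0.034201 kg
f_n = ½√(k/m) = 0.5·√(1424.2/0.034201) = 0.5·√(41642) = 102.03 Hz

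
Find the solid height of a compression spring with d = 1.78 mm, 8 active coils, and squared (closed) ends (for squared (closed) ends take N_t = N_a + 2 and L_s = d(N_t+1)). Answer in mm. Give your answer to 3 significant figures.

19.6 mm

squared (closed) ends: N_t = N_a + 2 = 8 + 2 = 10
L_s = d·(N_t+1) = 1.78 × 11 = 19.58 mm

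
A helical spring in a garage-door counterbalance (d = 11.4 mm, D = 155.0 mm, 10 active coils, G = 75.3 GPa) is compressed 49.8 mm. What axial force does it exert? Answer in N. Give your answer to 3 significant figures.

k = Gd⁴/(8D³N_a) = (75.3×10³)(11.4⁴)/(8·155.0³·10) = 4.269 N/mm
F = k·δ = 4.269 × 49.8 = 212.6 N

213 N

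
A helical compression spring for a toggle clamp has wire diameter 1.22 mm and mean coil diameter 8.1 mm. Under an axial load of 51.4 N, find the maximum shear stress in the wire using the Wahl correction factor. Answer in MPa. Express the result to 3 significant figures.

716 MPa

Spring index C = D/d = 8.1/1.22 = 6.6393
K_W = (4C−1)/(4C−4) + 0.615/C = 25.557/22.557 + 0.0926 = 1.2256
τ₀ = 8FD/(πd³) = 8·51.4·8.1/(π·1.22³) = 3330.72/5.7047 = 583.86 MPa
τ_max = K·τ₀ = 1.2256 × 583.86 = 715.59 MPa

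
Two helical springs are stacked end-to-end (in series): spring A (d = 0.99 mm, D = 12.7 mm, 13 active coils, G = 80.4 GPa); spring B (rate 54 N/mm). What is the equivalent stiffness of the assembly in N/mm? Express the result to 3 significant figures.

0.360 N/mm

k_A = Gd⁴/(8D³N_a) = (80.4×10³)(0.99⁴)/(8·12.7³·13) = 0.36254 N/mm
Series: 1/k_eq = 1/0.36254 + 1/54 = 2.7769; k_eq = 0.36012 N/mm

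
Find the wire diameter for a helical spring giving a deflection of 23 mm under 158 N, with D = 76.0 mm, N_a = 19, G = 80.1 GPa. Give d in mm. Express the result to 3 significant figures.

Required rate k = F/δ = 158/23 = 6.8696 N/mm
d = (8D³N_a·k / G)^(1/4) = (8·76.0³·19·6.8696 / (80.1×10³))^0.25
  = (5722.4)^0.25 = 8.6975 mm

8.70 mm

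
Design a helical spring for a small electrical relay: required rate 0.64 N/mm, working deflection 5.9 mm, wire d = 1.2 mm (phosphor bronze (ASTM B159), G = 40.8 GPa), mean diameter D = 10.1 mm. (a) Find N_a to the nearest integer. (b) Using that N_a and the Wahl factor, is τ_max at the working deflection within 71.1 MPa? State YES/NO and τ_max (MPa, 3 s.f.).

N_a = Gd⁴/(8D³k) = (40.8×10³)(1.2⁴)/(8·10.1³·0.64) = 16.04 → N_a = 16
Actual rate k = Gd⁴/(8D³·16) = 0.64152 N/mm
Working load F = kδ = 0.64152·5.9 = 3.785 N
C = 10.1/1.2 = 8.4167; K_W = (4C−1)/(4C−4)+0.615/C = 1.1742
τ_max = K_W·8FD/(πd³) = 1.1742·56.335 = 66.149 MPa
τ_max ≤ 71.1 MPa → acceptable

(a) 16 coils; (b) YES, τ_max = 66.1 MPa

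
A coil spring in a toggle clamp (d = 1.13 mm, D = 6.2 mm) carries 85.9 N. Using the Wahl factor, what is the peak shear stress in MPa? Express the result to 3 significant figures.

1200 MPa

Spring index C = D/d = 6.2/1.13 = 5.4867
K_W = (4C−1)/(4C−4) + 0.615/C = 20.947/17.947 + 0.1121 = 1.2792
τ₀ = 8FD/(πd³) = 8·85.9·6.2/(π·1.13³) = 4260.64/4.533 = 939.92 MPa
τ_max = K·τ₀ = 1.2792 × 939.92 = 1202.4 MPa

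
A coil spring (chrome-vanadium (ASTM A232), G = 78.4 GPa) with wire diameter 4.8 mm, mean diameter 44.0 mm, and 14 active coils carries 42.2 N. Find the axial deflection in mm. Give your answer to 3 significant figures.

9.67 mm

k = Gd⁴/(8D³N_a) = (78.4×10³)(4.8⁴)/(8·44.0³·14) = 4.3622 N/mm
δ = F/k = 42.2 / 4.3622 = 9.674 mm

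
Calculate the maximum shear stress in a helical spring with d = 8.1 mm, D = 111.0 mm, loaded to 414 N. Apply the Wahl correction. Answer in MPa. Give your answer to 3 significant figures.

Spring index C = D/d = 111.0/8.1 = 13.7037
K_W = (4C−1)/(4C−4) + 0.615/C = 53.815/50.815 + 0.0449 = 1.1039
τ₀ = 8FD/(πd³) = 8·414·111.0/(π·8.1³) = 367632/1669.6 = 220.2 MPa
τ_max = K·τ₀ = 1.1039 × 220.2 = 243.08 MPa

243 MPa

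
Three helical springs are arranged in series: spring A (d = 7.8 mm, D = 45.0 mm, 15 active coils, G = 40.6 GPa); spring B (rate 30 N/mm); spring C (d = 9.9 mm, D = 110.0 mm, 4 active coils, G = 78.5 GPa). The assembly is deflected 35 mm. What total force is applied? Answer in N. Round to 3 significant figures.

k_A = Gd⁴/(8D³N_a) = (40.6×10³)(7.8⁴)/(8·45.0³·15) = 13.743 N/mm
k_C = Gd⁴/(8D³N_a) = (78.5×10³)(9.9⁴)/(8·110.0³·4) = 17.704 N/mm
Series: 1/k_eq = 1/13.743 + 1/30 + 1/17.704 = 0.16258; k_eq = 6.1508 N/mm
F = k_eq·δ = 6.1508·35 = 215.28 N

215 N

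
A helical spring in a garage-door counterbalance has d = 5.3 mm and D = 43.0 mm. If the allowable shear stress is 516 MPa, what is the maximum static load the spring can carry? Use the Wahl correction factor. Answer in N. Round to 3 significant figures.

C = D/d = 43.0/5.3 = 8.1132
K_W = (4C−1)/(4C−4) + 0.615/C = 31.453/28.453 + 0.0758 = 1.1812
τ_max = K·8FD/(πd³) → F_max = τ_allow·πd³/(8DK)
F_max = 516·π·5.3³/(8·43.0·1.1812) = 2.4134e+05/406.35 = 593.92 N

594 N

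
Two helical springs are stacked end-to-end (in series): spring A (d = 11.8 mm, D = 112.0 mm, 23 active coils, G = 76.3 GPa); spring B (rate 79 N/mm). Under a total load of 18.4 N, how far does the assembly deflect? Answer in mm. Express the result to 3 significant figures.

3.45 mm

k_A = Gd⁴/(8D³N_a) = (76.3×10³)(11.8⁴)/(8·112.0³·23) = 5.7224 N/mm
Series: 1/k_eq = 1/5.7224 + 1/79 = 0.18741; k_eq = 5.3359 N/mm
δ = F/k_eq = 18.4/5.3359 = 3.4483 mm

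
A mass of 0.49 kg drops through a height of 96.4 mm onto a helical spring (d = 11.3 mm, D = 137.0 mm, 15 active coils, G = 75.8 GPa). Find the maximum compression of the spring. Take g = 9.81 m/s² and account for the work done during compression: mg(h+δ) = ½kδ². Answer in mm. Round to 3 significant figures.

k = Gd⁴/(8D³N_a) = (75.8×10³)(11.3⁴)/(8·137.0³·15) = 4.0053 N/mm
W = mg = 0.49 × 9.81 = 4.8069 N
½kδ² − Wδ − Wh = 0 → δ = (W + √(W² + 2kWh))/k
δ = (4.8069 + √(23.106 + 3712.04))/4.0053 = (4.8069 + 61.116)/4.0053 = 16.459 mm

16.5 mm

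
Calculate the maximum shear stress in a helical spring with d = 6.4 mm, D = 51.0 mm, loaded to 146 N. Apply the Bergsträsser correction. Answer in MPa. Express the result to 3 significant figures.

Spring index C = D/d = 51.0/6.4 = 7.9688
K_B = (4C+2)/(4C−3) = 33.875/28.875 = 1.1732
τ₀ = 8FD/(πd³) = 8·146·51.0/(π·6.4³) = 59568/823.55 = 72.331 MPa
τ_max = K·τ₀ = 1.1732 × 72.331 = 84.856 MPa

84.9 MPa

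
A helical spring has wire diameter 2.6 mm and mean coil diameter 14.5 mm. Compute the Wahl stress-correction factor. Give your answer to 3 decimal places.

1.274

C = D/d = 14.5/2.6 = 5.5769
K_W = (4C−1)/(4C−4) + 0.615/C = 21.308/18.308 + 0.1103 = 1.2741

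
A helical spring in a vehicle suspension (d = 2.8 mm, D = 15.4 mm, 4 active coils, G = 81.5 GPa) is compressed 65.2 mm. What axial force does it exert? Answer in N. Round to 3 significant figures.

k = Gd⁴/(8D³N_a) = (81.5×10³)(2.8⁴)/(8·15.4³·4) = 42.863 N/mm
F = k·δ = 42.863 × 65.2 = 2794.6 N

2790 N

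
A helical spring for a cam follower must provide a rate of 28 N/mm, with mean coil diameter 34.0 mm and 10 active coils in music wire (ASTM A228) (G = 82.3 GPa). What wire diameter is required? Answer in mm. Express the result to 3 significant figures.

5.72 mm

d = (8D³N_a·k / G)^(1/4) = (8·34.0³·10·28 / (82.3×10³))^0.25
  = (1069.8)^0.25 = 5.7190 mm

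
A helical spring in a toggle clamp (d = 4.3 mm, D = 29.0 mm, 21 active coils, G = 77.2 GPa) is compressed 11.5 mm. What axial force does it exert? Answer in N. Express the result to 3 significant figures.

k = Gd⁴/(8D³N_a) = (77.2×10³)(4.3⁴)/(8·29.0³·21) = 6.4415 N/mm
F = k·δ = 6.4415 × 11.5 = 74.077 N

74.1 N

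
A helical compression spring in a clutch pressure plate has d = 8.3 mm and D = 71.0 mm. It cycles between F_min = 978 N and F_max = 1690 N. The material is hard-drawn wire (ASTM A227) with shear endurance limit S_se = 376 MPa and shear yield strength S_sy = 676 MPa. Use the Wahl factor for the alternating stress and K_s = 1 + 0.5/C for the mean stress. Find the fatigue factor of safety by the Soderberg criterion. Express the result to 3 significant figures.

0.989

C = D/d = 71.0/8.3 = 8.5542; K_W = (4C−1)/(4C−4)+0.615/C = 1.1712; K_s = 1+0.5/C = 1.0585
F_a = (F_max−F_min)/2 = 356 N; F_m = (F_max+F_min)/2 = 1334 N
τ_a = K_W·8F_aD/(πd³) = 1.1712 × 112.57 = 131.84 MPa
τ_m = K_s·8F_mD/(πd³) = 1.0585 × 421.81 = 446.47 MPa
Soderberg: 1/n_f = τ_a/S_se + τ_m/S_sy = 131.84/376 + 446.47/676 = 0.35063 + 0.66046 = 1.0111
n_f = 1/1.0111 = 0.989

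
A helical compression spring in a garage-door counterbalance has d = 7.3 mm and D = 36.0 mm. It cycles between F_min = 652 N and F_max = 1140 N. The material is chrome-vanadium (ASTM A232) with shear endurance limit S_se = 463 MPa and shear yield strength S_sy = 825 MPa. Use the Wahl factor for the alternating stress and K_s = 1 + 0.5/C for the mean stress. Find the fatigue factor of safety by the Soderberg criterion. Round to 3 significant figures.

C = D/d = 36.0/7.3 = 4.9315; K_W = (4C−1)/(4C−4)+0.615/C = 1.3155; K_s = 1+0.5/C = 1.1014
F_a = (F_max−F_min)/2 = 244 N; F_m = (F_max+F_min)/2 = 896 N
τ_a = K_W·8F_aD/(πd³) = 1.3155 × 57.499 = 75.639 MPa
τ_m = K_s·8F_mD/(πd³) = 1.1014 × 211.15 = 232.55 MPa
Soderberg: 1/n_f = τ_a/S_se + τ_m/S_sy = 75.639/463 + 232.55/825 = 0.16337 + 0.28188 = 0.44525
n_f = 1/0.44525 = 2.246

2.25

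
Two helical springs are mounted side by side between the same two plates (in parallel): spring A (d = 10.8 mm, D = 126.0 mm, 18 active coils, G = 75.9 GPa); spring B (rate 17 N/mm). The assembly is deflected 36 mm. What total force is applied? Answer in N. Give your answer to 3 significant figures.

741 N

k_A = Gd⁴/(8D³N_a) = (75.9×10³)(10.8⁴)/(8·126.0³·18) = 3.5848 N/mm
Parallel: k_eq = 3.5848 + 17 = 20.585 N/mm
F = k_eq·δ = 20.585·36 = 741.05 N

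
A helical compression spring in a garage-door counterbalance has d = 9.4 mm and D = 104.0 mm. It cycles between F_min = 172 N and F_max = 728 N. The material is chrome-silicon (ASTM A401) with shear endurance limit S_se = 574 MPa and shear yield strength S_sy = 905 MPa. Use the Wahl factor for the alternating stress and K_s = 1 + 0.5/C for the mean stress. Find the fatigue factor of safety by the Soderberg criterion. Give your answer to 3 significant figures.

C = D/d = 104.0/9.4 = 11.0638; K_W = (4C−1)/(4C−4)+0.615/C = 1.1301; K_s = 1+0.5/C = 1.0452
F_a = (F_max−F_min)/2 = 278 N; F_m = (F_max+F_min)/2 = 450 N
τ_a = K_W·8F_aD/(πd³) = 1.1301 × 88.641 = 100.17 MPa
τ_m = K_s·8F_mD/(πd³) = 1.0452 × 143.48 = 149.97 MPa
Soderberg: 1/n_f = τ_a/S_se + τ_m/S_sy = 100.17/574 + 149.97/905 = 0.17452 + 0.16571 = 0.34023
n_f = 1/0.34023 = 2.939

2.94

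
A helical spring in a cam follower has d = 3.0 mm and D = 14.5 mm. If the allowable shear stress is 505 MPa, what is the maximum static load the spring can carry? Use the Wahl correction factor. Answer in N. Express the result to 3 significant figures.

279 N

C = D/d = 14.5/3.0 = 4.8333
K_W = (4C−1)/(4C−4) + 0.615/C = 18.333/15.333 + 0.1272 = 1.3229
τ_max = K·8FD/(πd³) → F_max = τ_allow·πd³/(8DK)
F_max = 505·π·3.0³/(8·14.5·1.3229) = 42836/153.46 = 279.14 N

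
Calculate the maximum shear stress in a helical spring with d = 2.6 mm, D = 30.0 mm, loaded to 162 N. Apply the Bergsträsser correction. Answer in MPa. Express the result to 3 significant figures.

786 MPa

Spring index C = D/d = 30.0/2.6 = 11.5385
K_B = (4C+2)/(4C−3) = 48.154/43.154 = 1.1159
τ₀ = 8FD/(πd³) = 8·162·30.0/(π·2.6³) = 38880/55.217 = 704.14 MPa
τ_max = K·τ₀ = 1.1159 × 704.14 = 785.72 MPa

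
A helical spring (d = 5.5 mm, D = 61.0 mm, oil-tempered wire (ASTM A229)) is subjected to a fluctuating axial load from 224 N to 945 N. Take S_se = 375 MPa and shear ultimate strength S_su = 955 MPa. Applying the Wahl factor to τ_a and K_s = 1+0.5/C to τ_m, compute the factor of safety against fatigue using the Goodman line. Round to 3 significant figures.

0.621

C = D/d = 61.0/5.5 = 11.0909; K_W = (4C−1)/(4C−4)+0.615/C = 1.1298; K_s = 1+0.5/C = 1.0451
F_a = (F_max−F_min)/2 = 360.5 N; F_m = (F_max+F_min)/2 = 584.5 N
τ_a = K_W·8F_aD/(πd³) = 1.1298 × 336.58 = 380.26 MPa
τ_m = K_s·8F_mD/(πd³) = 1.0451 × 545.72 = 570.32 MPa
Goodman: 1/n_f = τ_a/S_se + τ_m/S_su = 380.26/375 + 570.32/955 = 1.01402 + 0.59719 = 1.6112
n_f = 1/1.6112 = 0.6206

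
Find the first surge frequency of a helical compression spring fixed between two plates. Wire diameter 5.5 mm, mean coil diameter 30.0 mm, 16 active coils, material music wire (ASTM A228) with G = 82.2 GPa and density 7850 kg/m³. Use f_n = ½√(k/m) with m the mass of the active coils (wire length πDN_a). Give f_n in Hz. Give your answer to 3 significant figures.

139 Hz

k = Gd⁴/(8D³N_a) = (82.2×10³)(5.5⁴)/(8·30.0³·16) = 21.765 N/mm = 21765 N/m
Wire length L = πDN_a = π·30.0·16 = 1508 mm
m = ρ·(πd²/4)·L = 7850 × 23.758×10⁻⁶ m² × 1.508 m = 0.28124 kg
f_n = ½√(k/m) = 0.5·√(21765/0.28124) = 0.5·√(77388) = 139.09 Hz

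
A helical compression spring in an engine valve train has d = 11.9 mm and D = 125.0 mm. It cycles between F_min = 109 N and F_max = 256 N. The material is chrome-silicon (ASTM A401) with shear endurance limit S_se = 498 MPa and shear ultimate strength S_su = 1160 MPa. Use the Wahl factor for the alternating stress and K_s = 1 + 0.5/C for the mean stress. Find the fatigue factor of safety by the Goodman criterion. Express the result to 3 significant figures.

15.9

C = D/d = 125.0/11.9 = 10.5042; K_W = (4C−1)/(4C−4)+0.615/C = 1.1375; K_s = 1+0.5/C = 1.0476
F_a = (F_max−F_min)/2 = 73.5 N; F_m = (F_max+F_min)/2 = 182.5 N
τ_a = K_W·8F_aD/(πd³) = 1.1375 × 13.883 = 15.792 MPa
τ_m = K_s·8F_mD/(πd³) = 1.0476 × 34.472 = 36.113 MPa
Goodman: 1/n_f = τ_a/S_se + τ_m/S_su = 15.792/498 + 36.113/1160 = 0.03171 + 0.03113 = 0.062843
n_f = 1/0.062843 = 15.91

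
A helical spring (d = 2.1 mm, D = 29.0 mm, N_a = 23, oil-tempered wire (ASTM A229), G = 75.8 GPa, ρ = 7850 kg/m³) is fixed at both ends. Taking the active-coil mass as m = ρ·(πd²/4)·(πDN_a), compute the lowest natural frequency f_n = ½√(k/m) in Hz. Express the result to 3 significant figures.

k = Gd⁴/(8D³N_a) = (75.8×10³)(2.1⁴)/(8·29.0³·23) = 0.3285 N/mm = 328.5 N/m
Wire length L = πDN_a = π·29.0·23 = 2095.4 mm
m = ρ·(πd²/4)·L = 7850 × 3.4636×10⁻⁶ m² × 2.0954 m = 0.056974 kg
f_n = ½√(k/m) = 0.5·√(328.5/0.056974) = 0.5·√(5765.8) = 37.966 Hz

38.0 Hz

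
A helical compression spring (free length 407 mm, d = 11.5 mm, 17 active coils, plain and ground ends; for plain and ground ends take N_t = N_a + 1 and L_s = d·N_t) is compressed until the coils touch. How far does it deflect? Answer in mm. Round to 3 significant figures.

N_t = 18; L_s = 11.5·18 = 207 mm
δ_solid = L₀ − L_s = 407 − 207 = 200 mm

200 mm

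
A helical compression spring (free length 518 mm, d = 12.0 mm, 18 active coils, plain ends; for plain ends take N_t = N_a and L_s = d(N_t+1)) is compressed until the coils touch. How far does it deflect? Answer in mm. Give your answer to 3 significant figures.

290 mm

N_t = 18; L_s = 12.0·19 = 228 mm
δ_solid = L₀ − L_s = 518 − 228 = 290 mm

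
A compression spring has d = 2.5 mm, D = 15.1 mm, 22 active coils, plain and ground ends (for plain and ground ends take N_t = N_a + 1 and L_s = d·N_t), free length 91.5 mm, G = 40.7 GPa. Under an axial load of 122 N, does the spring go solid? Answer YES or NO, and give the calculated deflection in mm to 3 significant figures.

YES, δ = 46.5 mm

k = Gd⁴/(8D³N_a) = (40.7×10³)(2.5⁴)/(8·15.1³·22) = 2.6237 N/mm
N_t = 23; L_s = 2.5·23 = 57.5 mm; δ_solid = L₀ − L_s = 91.5 − 57.5 = 34 mm
δ = F/k = 122/2.6237 = 46.5 mm
δ ≥ δ_solid → spring goes solid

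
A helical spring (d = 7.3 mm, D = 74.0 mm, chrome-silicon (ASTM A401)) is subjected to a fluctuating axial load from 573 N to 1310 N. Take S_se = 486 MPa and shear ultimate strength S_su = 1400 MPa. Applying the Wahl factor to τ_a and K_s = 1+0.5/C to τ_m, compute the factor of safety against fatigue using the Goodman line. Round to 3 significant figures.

C = D/d = 74.0/7.3 = 10.1370; K_W = (4C−1)/(4C−4)+0.615/C = 1.1428; K_s = 1+0.5/C = 1.0493
F_a = (F_max−F_min)/2 = 368.5 N; F_m = (F_max+F_min)/2 = 941.5 N
τ_a = K_W·8F_aD/(πd³) = 1.1428 × 178.5 = 203.98 MPa
τ_m = K_s·8F_mD/(πd³) = 1.0493 × 456.06 = 478.56 MPa
Goodman: 1/n_f = τ_a/S_se + τ_m/S_su = 203.98/486 + 478.56/1400 = 0.41972 + 0.34183 = 0.76154
n_f = 1/0.76154 = 1.313

1.31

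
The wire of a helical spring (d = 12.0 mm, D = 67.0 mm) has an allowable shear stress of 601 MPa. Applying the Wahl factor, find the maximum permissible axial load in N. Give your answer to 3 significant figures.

4780 N

C = D/d = 67.0/12.0 = 5.5833
K_W = (4C−1)/(4C−4) + 0.615/C = 21.333/18.333 + 0.1101 = 1.2738
τ_max = K·8FD/(πd³) → F_max = τ_allow·πd³/(8DK)
F_max = 601·π·12.0³/(8·67.0·1.2738) = 3.2626e+06/682.75 = 4778.7 N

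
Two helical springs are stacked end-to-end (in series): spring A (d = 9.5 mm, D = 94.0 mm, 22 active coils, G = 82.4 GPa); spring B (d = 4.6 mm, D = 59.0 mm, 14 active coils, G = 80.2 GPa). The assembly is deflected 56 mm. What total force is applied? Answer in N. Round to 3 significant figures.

65.2 N

k_A = Gd⁴/(8D³N_a) = (82.4×10³)(9.5⁴)/(8·94.0³·22) = 4.5912 N/mm
k_B = Gd⁴/(8D³N_a) = (80.2×10³)(4.6⁴)/(8·59.0³·14) = 1.5611 N/mm
Series: 1/k_eq = 1/4.5912 + 1/1.5611 = 0.85838; k_eq = 1.165 N/mm
F = k_eq·δ = 1.165·56 = 65.239 N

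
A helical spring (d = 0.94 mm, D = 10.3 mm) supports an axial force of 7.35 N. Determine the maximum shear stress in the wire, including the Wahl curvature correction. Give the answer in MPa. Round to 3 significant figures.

263 MPa

Spring index C = D/d = 10.3/0.94 = 10.9574
K_W = (4C−1)/(4C−4) + 0.615/C = 42.830/39.830 + 0.0561 = 1.1314
τ₀ = 8FD/(πd³) = 8·7.35·10.3/(π·0.94³) = 605.64/2.6094 = 232.1 MPa
τ_max = K·τ₀ = 1.1314 × 232.1 = 262.61 MPa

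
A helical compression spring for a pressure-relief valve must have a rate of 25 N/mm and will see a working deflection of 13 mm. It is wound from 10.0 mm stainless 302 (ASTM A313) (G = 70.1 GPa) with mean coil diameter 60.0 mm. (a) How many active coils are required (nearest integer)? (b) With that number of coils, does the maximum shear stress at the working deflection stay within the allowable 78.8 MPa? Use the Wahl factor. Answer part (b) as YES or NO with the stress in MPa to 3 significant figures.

N_a = Gd⁴/(8D³k) = (70.1×10³)(10.0⁴)/(8·60.0³·25) = 16.23 → N_a = 16
Actual rate k = Gd⁴/(8D³·16) = 25.354 N/mm
Working load F = kδ = 25.354·13 = 329.61 N
C = 60.0/10.0 = 6.0000; K_W = (4C−1)/(4C−4)+0.615/C = 1.2525
τ_max = K_W·8FD/(πd³) = 1.2525·50.36 = 63.076 MPa
τ_max ≤ 78.8 MPa → acceptable

(a) 16 coils; (b) YES, τ_max = 63.1 MPa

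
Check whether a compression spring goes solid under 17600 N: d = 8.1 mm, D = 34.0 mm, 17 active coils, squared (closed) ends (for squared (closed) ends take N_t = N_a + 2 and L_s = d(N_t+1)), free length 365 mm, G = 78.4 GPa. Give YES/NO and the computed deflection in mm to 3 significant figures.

YES, δ = 279 mm

k = Gd⁴/(8D³N_a) = (78.4×10³)(8.1⁴)/(8·34.0³·17) = 63.136 N/mm
N_t = 19; L_s = 8.1·20 = 162 mm; δ_solid = L₀ − L_s = 365 − 162 = 203 mm
δ = F/k = 17600/63.136 = 278.76 mm
δ ≥ δ_solid → spring goes solid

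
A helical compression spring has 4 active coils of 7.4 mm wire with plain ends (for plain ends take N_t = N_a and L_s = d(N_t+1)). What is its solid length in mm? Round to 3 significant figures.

plain ends: N_t = N_a = 4
L_s = d·(N_t+1) = 7.4 × 5 = 37 mm

37.0 mm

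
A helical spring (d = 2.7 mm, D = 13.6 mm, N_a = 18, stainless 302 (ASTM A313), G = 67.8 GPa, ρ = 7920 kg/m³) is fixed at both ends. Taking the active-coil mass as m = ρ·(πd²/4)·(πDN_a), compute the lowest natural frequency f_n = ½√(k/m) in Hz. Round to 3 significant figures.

k = Gd⁴/(8D³N_a) = (67.8×10³)(2.7⁴)/(8·13.6³·18) = 9.9473 N/mm = 9947.3 N/m
Wire length L = πDN_a = π·13.6·18 = 769.06 mm
m = ρ·(πd²/4)·L = 7920 × 5.7256×10⁻⁶ m² × 0.76906 m = 0.034874 kg
f_n = ½√(k/m) = 0.5·√(9947.3/0.034874) = 0.5·√(2.8523e+05) = 267.04 Hz

267 Hz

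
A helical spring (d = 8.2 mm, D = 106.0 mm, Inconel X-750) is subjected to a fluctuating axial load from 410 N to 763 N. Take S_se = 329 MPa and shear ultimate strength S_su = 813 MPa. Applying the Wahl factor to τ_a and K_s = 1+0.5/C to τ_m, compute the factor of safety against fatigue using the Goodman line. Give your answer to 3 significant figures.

C = D/d = 106.0/8.2 = 12.9268; K_W = (4C−1)/(4C−4)+0.615/C = 1.1105; K_s = 1+0.5/C = 1.0387
F_a = (F_max−F_min)/2 = 176.5 N; F_m = (F_max+F_min)/2 = 586.5 N
τ_a = K_W·8F_aD/(πd³) = 1.1105 × 86.407 = 95.951 MPa
τ_m = K_s·8F_mD/(πd³) = 1.0387 × 287.13 = 298.23 MPa
Goodman: 1/n_f = τ_a/S_se + τ_m/S_su = 95.951/329 + 298.23/813 = 0.29165 + 0.36683 = 0.65847
n_f = 1/0.65847 = 1.519

1.52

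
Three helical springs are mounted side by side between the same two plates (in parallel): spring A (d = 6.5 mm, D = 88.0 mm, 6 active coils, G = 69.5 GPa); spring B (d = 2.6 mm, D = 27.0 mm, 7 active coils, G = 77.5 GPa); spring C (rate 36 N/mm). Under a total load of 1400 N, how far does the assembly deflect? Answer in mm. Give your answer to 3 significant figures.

k_A = Gd⁴/(8D³N_a) = (69.5×10³)(6.5⁴)/(8·88.0³·6) = 3.7927 N/mm
k_B = Gd⁴/(8D³N_a) = (77.5×10³)(2.6⁴)/(8·27.0³·7) = 3.213 N/mm
Parallel: k_eq = 3.7927 + 3.213 + 36 = 43.006 N/mm
δ = F/k_eq = 1400/43.006 = 32.554 mm

32.6 mm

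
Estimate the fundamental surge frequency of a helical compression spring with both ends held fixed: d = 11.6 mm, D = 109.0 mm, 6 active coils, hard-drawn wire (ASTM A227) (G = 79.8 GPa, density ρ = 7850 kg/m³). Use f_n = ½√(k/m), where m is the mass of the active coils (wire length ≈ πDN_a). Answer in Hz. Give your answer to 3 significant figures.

58.4 Hz

k = Gd⁴/(8D³N_a) = (79.8×10³)(11.6⁴)/(8·109.0³·6) = 23.244 N/mm = 23244 N/m
Wire length L = πDN_a = π·109.0·6 = 2054.6 mm
m = ρ·(πd²/4)·L = 7850 × 105.68×10⁻⁶ m² × 2.0546 m = 1.7045 kg
f_n = ½√(k/m) = 0.5·√(23244/1.7045) = 0.5·√(13637) = 58.388 Hz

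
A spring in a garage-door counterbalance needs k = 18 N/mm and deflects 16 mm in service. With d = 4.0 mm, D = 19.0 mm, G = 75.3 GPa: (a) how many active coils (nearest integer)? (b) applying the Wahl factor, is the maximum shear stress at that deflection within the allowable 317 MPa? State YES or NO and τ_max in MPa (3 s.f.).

N_a = Gd⁴/(8D³k) = (75.3×10³)(4.0⁴)/(8·19.0³·18) = 19.52 → N_a = 20
Actual rate k = Gd⁴/(8D³·20) = 17.565 N/mm
Working load F = kδ = 17.565·16 = 281.04 N
C = 19.0/4.0 = 4.7500; K_W = (4C−1)/(4C−4)+0.615/C = 1.3295
τ_max = K_W·8FD/(πd³) = 1.3295·212.47 = 282.47 MPa
τ_max ≤ 317 MPa → acceptable

(a) 20 coils; (b) YES, τ_max = 282 MPa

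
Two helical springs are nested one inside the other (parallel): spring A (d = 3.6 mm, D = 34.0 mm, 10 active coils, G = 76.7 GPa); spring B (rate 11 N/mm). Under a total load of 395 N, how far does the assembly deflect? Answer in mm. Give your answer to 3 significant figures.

26.2 mm

k_A = Gd⁴/(8D³N_a) = (76.7×10³)(3.6⁴)/(8·34.0³·10) = 4.0971 N/mm
Parallel: k_eq = 4.0971 + 11 = 15.097 N/mm
δ = F/k_eq = 395/15.097 = 26.164 mm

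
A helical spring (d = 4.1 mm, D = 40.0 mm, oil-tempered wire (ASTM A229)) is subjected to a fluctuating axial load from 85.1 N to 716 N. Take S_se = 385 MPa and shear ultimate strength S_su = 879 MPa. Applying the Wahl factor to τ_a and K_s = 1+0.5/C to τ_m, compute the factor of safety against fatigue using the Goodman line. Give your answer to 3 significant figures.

0.476

C = D/d = 40.0/4.1 = 9.7561; K_W = (4C−1)/(4C−4)+0.615/C = 1.1487; K_s = 1+0.5/C = 1.0513
F_a = (F_max−F_min)/2 = 315.45 N; F_m = (F_max+F_min)/2 = 400.55 N
τ_a = K_W·8F_aD/(πd³) = 1.1487 × 466.21 = 535.53 MPa
τ_m = K_s·8F_mD/(πd³) = 1.0513 × 591.98 = 622.32 MPa
Goodman: 1/n_f = τ_a/S_se + τ_m/S_su = 535.53/385 + 622.32/879 = 1.39098 + 0.70798 = 2.099
n_f = 1/2.099 = 0.4764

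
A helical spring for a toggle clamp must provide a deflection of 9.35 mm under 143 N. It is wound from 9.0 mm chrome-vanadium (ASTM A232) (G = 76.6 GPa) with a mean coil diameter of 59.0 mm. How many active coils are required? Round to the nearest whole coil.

Required rate k = F/δ = 143/9.35 = 15.294 N/mm
N_a = Gd⁴/(8D³k) = (76.6×10³ × 9.0⁴)/(8 × 59.0³ × 15.294)
    = 5.02573e+08 / 2.51287e+07 = 20 → 20 coils

20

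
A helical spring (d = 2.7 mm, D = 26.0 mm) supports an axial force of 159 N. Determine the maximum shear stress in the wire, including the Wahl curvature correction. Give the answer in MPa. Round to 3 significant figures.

Spring index C = D/d = 26.0/2.7 = 9.6296
K_W = (4C−1)/(4C−4) + 0.615/C = 37.519/34.519 + 0.0639 = 1.1508
τ₀ = 8FD/(πd³) = 8·159·26.0/(π·2.7³) = 33072/61.836 = 534.83 MPa
τ_max = K·τ₀ = 1.1508 × 534.83 = 615.47 MPa

615 MPa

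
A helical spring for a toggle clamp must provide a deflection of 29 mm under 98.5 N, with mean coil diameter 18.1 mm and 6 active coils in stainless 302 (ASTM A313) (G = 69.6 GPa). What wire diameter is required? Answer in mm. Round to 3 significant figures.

1.93 mm

Required rate k = F/δ = 98.5/29 = 3.3966 N/mm
d = (8D³N_a·k / G)^(1/4) = (8·18.1³·6·3.3966 / (69.6×10³))^0.25
  = (13.89)^0.25 = 1.9305 mm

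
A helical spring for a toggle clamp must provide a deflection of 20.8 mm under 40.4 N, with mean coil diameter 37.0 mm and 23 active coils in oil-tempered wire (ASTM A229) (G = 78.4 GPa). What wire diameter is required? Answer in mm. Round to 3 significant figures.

Required rate k = F/δ = 40.4/20.8 = 1.9423 N/mm
d = (8D³N_a·k / G)^(1/4) = (8·37.0³·23·1.9423 / (78.4×10³))^0.25
  = (230.9)^0.25 = 3.8981 mm

3.90 mm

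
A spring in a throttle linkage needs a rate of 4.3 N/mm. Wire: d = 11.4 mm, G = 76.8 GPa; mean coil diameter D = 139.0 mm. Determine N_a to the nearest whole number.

14

N_a = Gd⁴/(8D³k) = (76.8×10³ × 11.4⁴)/(8 × 139.0³ × 4.3)
    = 1.29712e+09 / 9.23853e+07 = 14.04 → 14 coils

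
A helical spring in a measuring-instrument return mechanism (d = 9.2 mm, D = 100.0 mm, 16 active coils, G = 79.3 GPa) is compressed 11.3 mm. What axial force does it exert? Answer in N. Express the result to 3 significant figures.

k = Gd⁴/(8D³N_a) = (79.3×10³)(9.2⁴)/(8·100.0³·16) = 4.4383 N/mm
F = k·δ = 4.4383 × 11.3 = 50.153 N

50.2 N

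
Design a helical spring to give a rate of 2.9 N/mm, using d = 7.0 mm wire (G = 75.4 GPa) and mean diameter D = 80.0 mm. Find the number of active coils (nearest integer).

N_a = Gd⁴/(8D³k) = (75.4×10³ × 7.0⁴)/(8 × 80.0³ × 2.9)
    = 1.81035e+08 / 1.18784e+07 = 15.24 → 15 coils

15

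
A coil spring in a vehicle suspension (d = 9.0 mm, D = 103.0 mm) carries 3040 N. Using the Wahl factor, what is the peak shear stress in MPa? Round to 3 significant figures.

1230 MPa

Spring index C = D/d = 103.0/9.0 = 11.4444
K_W = (4C−1)/(4C−4) + 0.615/C = 44.778/41.778 + 0.0537 = 1.1255
τ₀ = 8FD/(πd³) = 8·3040·103.0/(π·9.0³) = 2.50496e+06/2290.2 = 1093.8 MPa
τ_max = K·τ₀ = 1.1255 × 1093.8 = 1231.1 MPa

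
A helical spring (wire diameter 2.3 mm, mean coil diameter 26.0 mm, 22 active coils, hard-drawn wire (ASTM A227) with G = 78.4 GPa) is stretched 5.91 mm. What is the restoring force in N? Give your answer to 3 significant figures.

k = Gd⁴/(8D³N_a) = (78.4×10³)(2.3⁴)/(8·26.0³·22) = 0.70924 N/mm
F = k·δ = 0.70924 × 5.91 = 4.1916 N

4.19 N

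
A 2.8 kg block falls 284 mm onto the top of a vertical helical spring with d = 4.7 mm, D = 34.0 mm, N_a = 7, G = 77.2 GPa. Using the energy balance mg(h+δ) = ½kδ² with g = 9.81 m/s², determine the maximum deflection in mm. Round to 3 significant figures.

31.8 mm

k = Gd⁴/(8D³N_a) = (77.2×10³)(4.7⁴)/(8·34.0³·7) = 17.115 N/mm
W = mg = 2.8 × 9.81 = 27.468 N
½kδ² − Wδ − Wh = 0 → δ = (W + √(W² + 2kWh))/k
δ = (27.468 + √(754.49 + 267030))/17.115 = (27.468 + 517.48)/17.115 = 31.84 mm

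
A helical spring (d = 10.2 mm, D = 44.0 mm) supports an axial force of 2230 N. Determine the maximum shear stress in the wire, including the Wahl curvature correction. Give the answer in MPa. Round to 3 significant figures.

Spring index C = D/d = 44.0/10.2 = 4.3137
K_W = (4C−1)/(4C−4) + 0.615/C = 16.255/13.255 + 0.1426 = 1.3689
τ₀ = 8FD/(πd³) = 8·2230·44.0/(π·10.2³) = 784960/3333.9 = 235.45 MPa
τ_max = K·τ₀ = 1.3689 × 235.45 = 322.31 MPa

322 MPa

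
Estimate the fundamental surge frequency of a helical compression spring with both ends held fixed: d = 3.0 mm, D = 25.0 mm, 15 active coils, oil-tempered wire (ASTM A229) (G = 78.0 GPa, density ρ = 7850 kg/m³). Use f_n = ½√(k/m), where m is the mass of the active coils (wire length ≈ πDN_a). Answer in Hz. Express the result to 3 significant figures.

k = Gd⁴/(8D³N_a) = (78.0×10³)(3.0⁴)/(8·25.0³·15) = 3.3696 N/mm = 3369.6 N/m
Wire length L = πDN_a = π·25.0·15 = 1178.1 mm
m = ρ·(πd²/4)·L = 7850 × 7.0686×10⁻⁶ m² × 1.1781 m = 0.065371 kg
f_n = ½√(k/m) = 0.5·√(3369.6/0.065371) = 0.5·√(51546) = 113.52 Hz

114 Hz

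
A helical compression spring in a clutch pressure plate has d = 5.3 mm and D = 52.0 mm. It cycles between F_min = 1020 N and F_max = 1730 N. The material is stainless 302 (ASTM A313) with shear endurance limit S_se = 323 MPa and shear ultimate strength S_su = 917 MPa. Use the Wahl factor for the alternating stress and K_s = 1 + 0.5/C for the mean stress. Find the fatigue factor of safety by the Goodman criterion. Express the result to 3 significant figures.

0.396

C = D/d = 52.0/5.3 = 9.8113; K_W = (4C−1)/(4C−4)+0.615/C = 1.1478; K_s = 1+0.5/C = 1.0510
F_a = (F_max−F_min)/2 = 355 N; F_m = (F_max+F_min)/2 = 1375 N
τ_a = K_W·8F_aD/(πd³) = 1.1478 × 315.75 = 362.42 MPa
τ_m = K_s·8F_mD/(πd³) = 1.0510 × 1223 = 1285.3 MPa
Goodman: 1/n_f = τ_a/S_se + τ_m/S_su = 362.42/323 + 1285.3/917 = 1.12204 + 1.40164 = 2.5237
n_f = 1/2.5237 = 0.3962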